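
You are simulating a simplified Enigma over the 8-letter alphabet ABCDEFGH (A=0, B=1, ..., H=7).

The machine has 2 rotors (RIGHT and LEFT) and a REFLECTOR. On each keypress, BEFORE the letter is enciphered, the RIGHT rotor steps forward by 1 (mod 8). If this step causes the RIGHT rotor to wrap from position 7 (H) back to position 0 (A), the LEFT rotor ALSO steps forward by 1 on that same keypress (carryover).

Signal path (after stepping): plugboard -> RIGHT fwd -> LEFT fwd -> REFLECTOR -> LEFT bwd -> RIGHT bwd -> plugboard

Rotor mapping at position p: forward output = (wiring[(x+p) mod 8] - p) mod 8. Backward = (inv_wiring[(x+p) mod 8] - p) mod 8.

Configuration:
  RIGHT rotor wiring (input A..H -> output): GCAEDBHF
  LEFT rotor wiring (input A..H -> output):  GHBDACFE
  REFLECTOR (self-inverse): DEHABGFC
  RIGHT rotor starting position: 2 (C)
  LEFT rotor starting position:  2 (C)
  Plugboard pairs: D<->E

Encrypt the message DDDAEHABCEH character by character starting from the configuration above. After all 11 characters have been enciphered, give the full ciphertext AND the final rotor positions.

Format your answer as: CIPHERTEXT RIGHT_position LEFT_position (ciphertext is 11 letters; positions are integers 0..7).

Char 1 ('D'): step: R->3, L=2; D->plug->E->R->C->L->G->refl->F->L'->H->R'->G->plug->G
Char 2 ('D'): step: R->4, L=2; D->plug->E->R->C->L->G->refl->F->L'->H->R'->A->plug->A
Char 3 ('D'): step: R->5, L=2; D->plug->E->R->F->L->C->refl->H->L'->A->R'->C->plug->C
Char 4 ('A'): step: R->6, L=2; A->plug->A->R->B->L->B->refl->E->L'->G->R'->F->plug->F
Char 5 ('E'): step: R->7, L=2; E->plug->D->R->B->L->B->refl->E->L'->G->R'->A->plug->A
Char 6 ('H'): step: R->0, L->3 (L advanced); H->plug->H->R->F->L->D->refl->A->L'->A->R'->C->plug->C
Char 7 ('A'): step: R->1, L=3; A->plug->A->R->B->L->F->refl->G->L'->H->R'->B->plug->B
Char 8 ('B'): step: R->2, L=3; B->plug->B->R->C->L->H->refl->C->L'->D->R'->F->plug->F
Char 9 ('C'): step: R->3, L=3; C->plug->C->R->G->L->E->refl->B->L'->E->R'->D->plug->E
Char 10 ('E'): step: R->4, L=3; E->plug->D->R->B->L->F->refl->G->L'->H->R'->A->plug->A
Char 11 ('H'): step: R->5, L=3; H->plug->H->R->G->L->E->refl->B->L'->E->R'->A->plug->A
Final: ciphertext=GACFACBFEAA, RIGHT=5, LEFT=3

Answer: GACFACBFEAA 5 3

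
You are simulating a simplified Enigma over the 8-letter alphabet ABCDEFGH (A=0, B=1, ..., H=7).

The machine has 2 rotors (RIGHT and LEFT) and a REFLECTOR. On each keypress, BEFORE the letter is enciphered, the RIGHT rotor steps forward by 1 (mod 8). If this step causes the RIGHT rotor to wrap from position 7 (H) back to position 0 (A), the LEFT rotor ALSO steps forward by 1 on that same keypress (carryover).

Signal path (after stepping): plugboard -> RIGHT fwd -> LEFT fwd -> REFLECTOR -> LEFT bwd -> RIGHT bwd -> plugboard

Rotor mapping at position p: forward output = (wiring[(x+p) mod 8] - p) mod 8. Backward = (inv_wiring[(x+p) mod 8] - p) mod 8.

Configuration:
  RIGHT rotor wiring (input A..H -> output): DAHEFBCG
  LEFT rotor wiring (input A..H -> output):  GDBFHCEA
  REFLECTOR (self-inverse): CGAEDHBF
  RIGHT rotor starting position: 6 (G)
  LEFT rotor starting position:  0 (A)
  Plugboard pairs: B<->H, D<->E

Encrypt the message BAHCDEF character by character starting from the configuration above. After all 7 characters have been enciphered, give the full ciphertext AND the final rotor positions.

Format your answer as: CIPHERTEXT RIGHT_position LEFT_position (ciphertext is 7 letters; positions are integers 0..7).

Answer: HEAFBHH 5 1

Derivation:
Char 1 ('B'): step: R->7, L=0; B->plug->H->R->D->L->F->refl->H->L'->E->R'->B->plug->H
Char 2 ('A'): step: R->0, L->1 (L advanced); A->plug->A->R->D->L->G->refl->B->L'->E->R'->D->plug->E
Char 3 ('H'): step: R->1, L=1; H->plug->B->R->G->L->H->refl->F->L'->H->R'->A->plug->A
Char 4 ('C'): step: R->2, L=1; C->plug->C->R->D->L->G->refl->B->L'->E->R'->F->plug->F
Char 5 ('D'): step: R->3, L=1; D->plug->E->R->D->L->G->refl->B->L'->E->R'->H->plug->B
Char 6 ('E'): step: R->4, L=1; E->plug->D->R->C->L->E->refl->D->L'->F->R'->B->plug->H
Char 7 ('F'): step: R->5, L=1; F->plug->F->R->C->L->E->refl->D->L'->F->R'->B->plug->H
Final: ciphertext=HEAFBHH, RIGHT=5, LEFT=1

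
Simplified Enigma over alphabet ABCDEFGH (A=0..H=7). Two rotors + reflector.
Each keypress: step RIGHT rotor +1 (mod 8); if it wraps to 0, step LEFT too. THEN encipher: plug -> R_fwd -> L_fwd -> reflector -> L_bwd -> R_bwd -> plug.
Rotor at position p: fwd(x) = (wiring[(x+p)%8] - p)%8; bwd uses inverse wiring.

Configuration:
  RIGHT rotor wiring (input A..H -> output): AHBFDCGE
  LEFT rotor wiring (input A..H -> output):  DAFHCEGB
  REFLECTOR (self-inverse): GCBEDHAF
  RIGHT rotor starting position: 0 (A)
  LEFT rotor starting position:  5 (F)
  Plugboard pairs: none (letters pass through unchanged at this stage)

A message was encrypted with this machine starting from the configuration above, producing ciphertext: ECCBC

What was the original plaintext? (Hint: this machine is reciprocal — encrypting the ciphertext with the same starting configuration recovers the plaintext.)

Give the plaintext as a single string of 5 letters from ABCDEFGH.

Char 1 ('E'): step: R->1, L=5; E->plug->E->R->B->L->B->refl->C->L'->G->R'->A->plug->A
Char 2 ('C'): step: R->2, L=5; C->plug->C->R->B->L->B->refl->C->L'->G->R'->G->plug->G
Char 3 ('C'): step: R->3, L=5; C->plug->C->R->H->L->F->refl->H->L'->A->R'->B->plug->B
Char 4 ('B'): step: R->4, L=5; B->plug->B->R->G->L->C->refl->B->L'->B->R'->H->plug->H
Char 5 ('C'): step: R->5, L=5; C->plug->C->R->H->L->F->refl->H->L'->A->R'->G->plug->G

Answer: AGBHG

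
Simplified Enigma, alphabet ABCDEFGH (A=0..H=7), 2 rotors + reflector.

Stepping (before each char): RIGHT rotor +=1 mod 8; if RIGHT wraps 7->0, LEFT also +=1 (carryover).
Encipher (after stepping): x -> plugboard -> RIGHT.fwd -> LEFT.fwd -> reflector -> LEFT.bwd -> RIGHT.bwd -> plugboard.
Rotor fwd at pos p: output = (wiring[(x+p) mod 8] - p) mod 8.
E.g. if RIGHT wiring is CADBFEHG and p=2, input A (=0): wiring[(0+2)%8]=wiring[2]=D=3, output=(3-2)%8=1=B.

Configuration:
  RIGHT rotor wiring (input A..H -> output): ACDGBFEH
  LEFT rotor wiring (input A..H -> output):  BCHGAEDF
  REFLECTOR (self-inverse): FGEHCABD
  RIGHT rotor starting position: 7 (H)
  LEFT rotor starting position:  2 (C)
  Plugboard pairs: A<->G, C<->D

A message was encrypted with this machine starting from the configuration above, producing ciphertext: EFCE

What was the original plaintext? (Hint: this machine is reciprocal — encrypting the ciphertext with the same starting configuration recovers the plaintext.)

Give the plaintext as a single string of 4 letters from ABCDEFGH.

Char 1 ('E'): step: R->0, L->3 (L advanced); E->plug->E->R->B->L->F->refl->A->L'->D->R'->C->plug->D
Char 2 ('F'): step: R->1, L=3; F->plug->F->R->D->L->A->refl->F->L'->B->R'->A->plug->G
Char 3 ('C'): step: R->2, L=3; C->plug->D->R->D->L->A->refl->F->L'->B->R'->A->plug->G
Char 4 ('E'): step: R->3, L=3; E->plug->E->R->E->L->C->refl->E->L'->H->R'->G->plug->A

Answer: DGGA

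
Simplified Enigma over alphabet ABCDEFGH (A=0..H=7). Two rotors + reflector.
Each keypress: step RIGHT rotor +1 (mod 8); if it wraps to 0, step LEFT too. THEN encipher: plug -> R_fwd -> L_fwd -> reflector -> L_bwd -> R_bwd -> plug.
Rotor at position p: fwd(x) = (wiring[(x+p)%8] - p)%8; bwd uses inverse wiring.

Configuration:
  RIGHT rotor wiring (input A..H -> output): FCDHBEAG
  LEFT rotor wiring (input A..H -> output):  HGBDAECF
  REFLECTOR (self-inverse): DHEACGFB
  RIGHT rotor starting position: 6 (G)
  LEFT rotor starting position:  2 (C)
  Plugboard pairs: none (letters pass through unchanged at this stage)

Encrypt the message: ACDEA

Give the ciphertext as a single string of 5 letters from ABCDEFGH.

Answer: CBCHD

Derivation:
Char 1 ('A'): step: R->7, L=2; A->plug->A->R->H->L->E->refl->C->L'->D->R'->C->plug->C
Char 2 ('C'): step: R->0, L->3 (L advanced); C->plug->C->R->D->L->H->refl->B->L'->C->R'->B->plug->B
Char 3 ('D'): step: R->1, L=3; D->plug->D->R->A->L->A->refl->D->L'->G->R'->C->plug->C
Char 4 ('E'): step: R->2, L=3; E->plug->E->R->G->L->D->refl->A->L'->A->R'->H->plug->H
Char 5 ('A'): step: R->3, L=3; A->plug->A->R->E->L->C->refl->E->L'->F->R'->D->plug->D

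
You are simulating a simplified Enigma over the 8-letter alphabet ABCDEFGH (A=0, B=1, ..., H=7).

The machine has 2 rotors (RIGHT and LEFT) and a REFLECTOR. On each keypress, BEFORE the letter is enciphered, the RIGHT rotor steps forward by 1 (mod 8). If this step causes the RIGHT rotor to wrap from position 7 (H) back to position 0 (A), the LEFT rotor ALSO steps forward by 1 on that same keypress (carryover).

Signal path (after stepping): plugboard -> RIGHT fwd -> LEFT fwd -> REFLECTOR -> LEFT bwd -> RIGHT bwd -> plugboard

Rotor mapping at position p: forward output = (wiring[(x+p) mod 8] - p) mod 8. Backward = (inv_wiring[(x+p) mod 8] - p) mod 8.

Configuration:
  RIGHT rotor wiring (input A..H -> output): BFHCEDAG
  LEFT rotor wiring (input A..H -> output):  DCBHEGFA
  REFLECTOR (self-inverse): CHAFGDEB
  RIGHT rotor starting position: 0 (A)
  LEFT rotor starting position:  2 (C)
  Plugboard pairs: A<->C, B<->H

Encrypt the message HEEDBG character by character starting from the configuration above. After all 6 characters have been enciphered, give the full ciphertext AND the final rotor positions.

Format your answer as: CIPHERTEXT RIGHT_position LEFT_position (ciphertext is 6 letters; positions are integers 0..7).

Answer: BHDHFH 6 2

Derivation:
Char 1 ('H'): step: R->1, L=2; H->plug->B->R->G->L->B->refl->H->L'->A->R'->H->plug->B
Char 2 ('E'): step: R->2, L=2; E->plug->E->R->G->L->B->refl->H->L'->A->R'->B->plug->H
Char 3 ('E'): step: R->3, L=2; E->plug->E->R->D->L->E->refl->G->L'->F->R'->D->plug->D
Char 4 ('D'): step: R->4, L=2; D->plug->D->R->C->L->C->refl->A->L'->H->R'->B->plug->H
Char 5 ('B'): step: R->5, L=2; B->plug->H->R->H->L->A->refl->C->L'->C->R'->F->plug->F
Char 6 ('G'): step: R->6, L=2; G->plug->G->R->G->L->B->refl->H->L'->A->R'->B->plug->H
Final: ciphertext=BHDHFH, RIGHT=6, LEFT=2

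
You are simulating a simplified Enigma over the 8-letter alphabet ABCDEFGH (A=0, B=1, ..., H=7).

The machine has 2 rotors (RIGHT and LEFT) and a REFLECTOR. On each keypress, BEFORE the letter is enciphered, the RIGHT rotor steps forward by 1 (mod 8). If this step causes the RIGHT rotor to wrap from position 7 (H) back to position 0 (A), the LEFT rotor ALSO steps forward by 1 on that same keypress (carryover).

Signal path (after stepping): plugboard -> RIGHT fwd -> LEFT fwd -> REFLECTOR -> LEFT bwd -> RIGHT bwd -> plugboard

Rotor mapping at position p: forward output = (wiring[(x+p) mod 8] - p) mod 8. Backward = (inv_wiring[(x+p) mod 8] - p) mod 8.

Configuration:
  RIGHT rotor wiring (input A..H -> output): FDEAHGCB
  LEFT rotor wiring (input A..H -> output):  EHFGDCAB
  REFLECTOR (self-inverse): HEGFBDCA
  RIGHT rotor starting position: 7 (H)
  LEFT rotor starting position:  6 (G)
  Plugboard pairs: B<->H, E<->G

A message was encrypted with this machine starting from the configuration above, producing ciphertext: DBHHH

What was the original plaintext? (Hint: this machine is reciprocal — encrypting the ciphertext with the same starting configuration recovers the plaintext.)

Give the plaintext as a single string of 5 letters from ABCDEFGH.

Answer: HABFB

Derivation:
Char 1 ('D'): step: R->0, L->7 (L advanced); D->plug->D->R->A->L->C->refl->G->L'->D->R'->B->plug->H
Char 2 ('B'): step: R->1, L=7; B->plug->H->R->E->L->H->refl->A->L'->C->R'->A->plug->A
Char 3 ('H'): step: R->2, L=7; H->plug->B->R->G->L->D->refl->F->L'->B->R'->H->plug->B
Char 4 ('H'): step: R->3, L=7; H->plug->B->R->E->L->H->refl->A->L'->C->R'->F->plug->F
Char 5 ('H'): step: R->4, L=7; H->plug->B->R->C->L->A->refl->H->L'->E->R'->H->plug->B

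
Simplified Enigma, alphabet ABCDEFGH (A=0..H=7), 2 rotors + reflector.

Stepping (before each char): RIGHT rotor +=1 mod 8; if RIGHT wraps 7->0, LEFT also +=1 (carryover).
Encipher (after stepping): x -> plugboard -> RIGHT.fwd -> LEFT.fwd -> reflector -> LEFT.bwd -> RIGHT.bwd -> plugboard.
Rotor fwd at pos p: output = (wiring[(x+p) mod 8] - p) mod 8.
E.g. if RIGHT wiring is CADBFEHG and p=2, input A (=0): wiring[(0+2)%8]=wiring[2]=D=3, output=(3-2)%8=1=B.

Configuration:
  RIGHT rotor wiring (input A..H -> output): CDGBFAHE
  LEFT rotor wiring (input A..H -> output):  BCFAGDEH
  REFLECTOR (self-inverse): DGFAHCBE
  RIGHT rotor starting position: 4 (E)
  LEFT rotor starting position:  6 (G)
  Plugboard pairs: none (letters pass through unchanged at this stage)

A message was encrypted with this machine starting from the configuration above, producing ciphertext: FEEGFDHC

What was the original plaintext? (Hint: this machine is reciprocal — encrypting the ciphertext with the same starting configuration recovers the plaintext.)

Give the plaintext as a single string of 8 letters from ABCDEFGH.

Char 1 ('F'): step: R->5, L=6; F->plug->F->R->B->L->B->refl->G->L'->A->R'->H->plug->H
Char 2 ('E'): step: R->6, L=6; E->plug->E->R->A->L->G->refl->B->L'->B->R'->A->plug->A
Char 3 ('E'): step: R->7, L=6; E->plug->E->R->C->L->D->refl->A->L'->G->R'->F->plug->F
Char 4 ('G'): step: R->0, L->7 (L advanced); G->plug->G->R->H->L->F->refl->C->L'->B->R'->D->plug->D
Char 5 ('F'): step: R->1, L=7; F->plug->F->R->G->L->E->refl->H->L'->F->R'->B->plug->B
Char 6 ('D'): step: R->2, L=7; D->plug->D->R->G->L->E->refl->H->L'->F->R'->E->plug->E
Char 7 ('H'): step: R->3, L=7; H->plug->H->R->D->L->G->refl->B->L'->E->R'->D->plug->D
Char 8 ('C'): step: R->4, L=7; C->plug->C->R->D->L->G->refl->B->L'->E->R'->B->plug->B

Answer: HAFDBEDB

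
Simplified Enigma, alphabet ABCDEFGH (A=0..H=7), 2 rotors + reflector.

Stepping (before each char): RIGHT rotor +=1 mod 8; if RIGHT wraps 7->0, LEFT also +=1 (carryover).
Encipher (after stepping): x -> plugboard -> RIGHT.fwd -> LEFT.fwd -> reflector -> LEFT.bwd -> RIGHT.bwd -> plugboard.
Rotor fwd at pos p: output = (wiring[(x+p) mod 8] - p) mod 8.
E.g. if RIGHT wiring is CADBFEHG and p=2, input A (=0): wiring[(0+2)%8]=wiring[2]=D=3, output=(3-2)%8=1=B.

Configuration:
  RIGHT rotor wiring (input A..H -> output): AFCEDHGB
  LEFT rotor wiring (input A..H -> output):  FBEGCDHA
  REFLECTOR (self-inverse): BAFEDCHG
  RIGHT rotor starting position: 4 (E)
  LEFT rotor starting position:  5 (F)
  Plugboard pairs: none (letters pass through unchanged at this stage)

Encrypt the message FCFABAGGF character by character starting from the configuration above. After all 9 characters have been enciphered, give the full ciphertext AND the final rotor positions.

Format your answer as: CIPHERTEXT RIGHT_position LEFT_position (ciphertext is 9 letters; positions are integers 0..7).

Char 1 ('F'): step: R->5, L=5; F->plug->F->R->F->L->H->refl->G->L'->A->R'->E->plug->E
Char 2 ('C'): step: R->6, L=5; C->plug->C->R->C->L->D->refl->E->L'->E->R'->E->plug->E
Char 3 ('F'): step: R->7, L=5; F->plug->F->R->E->L->E->refl->D->L'->C->R'->A->plug->A
Char 4 ('A'): step: R->0, L->6 (L advanced); A->plug->A->R->A->L->B->refl->A->L'->F->R'->B->plug->B
Char 5 ('B'): step: R->1, L=6; B->plug->B->R->B->L->C->refl->F->L'->H->R'->H->plug->H
Char 6 ('A'): step: R->2, L=6; A->plug->A->R->A->L->B->refl->A->L'->F->R'->D->plug->D
Char 7 ('G'): step: R->3, L=6; G->plug->G->R->C->L->H->refl->G->L'->E->R'->C->plug->C
Char 8 ('G'): step: R->4, L=6; G->plug->G->R->G->L->E->refl->D->L'->D->R'->B->plug->B
Char 9 ('F'): step: R->5, L=6; F->plug->F->R->F->L->A->refl->B->L'->A->R'->E->plug->E
Final: ciphertext=EEABHDCBE, RIGHT=5, LEFT=6

Answer: EEABHDCBE 5 6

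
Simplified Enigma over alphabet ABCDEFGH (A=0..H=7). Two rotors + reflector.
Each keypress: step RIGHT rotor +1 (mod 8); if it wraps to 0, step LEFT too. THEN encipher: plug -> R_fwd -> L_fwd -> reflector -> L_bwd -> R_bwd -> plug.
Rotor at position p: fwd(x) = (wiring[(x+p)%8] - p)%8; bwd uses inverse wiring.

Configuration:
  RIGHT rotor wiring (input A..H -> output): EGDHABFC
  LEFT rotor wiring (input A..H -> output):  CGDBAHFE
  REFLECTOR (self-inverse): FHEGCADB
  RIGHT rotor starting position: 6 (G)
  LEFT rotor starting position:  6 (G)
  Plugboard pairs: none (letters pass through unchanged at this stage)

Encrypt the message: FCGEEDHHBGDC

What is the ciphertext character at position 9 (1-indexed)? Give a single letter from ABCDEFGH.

Char 1 ('F'): step: R->7, L=6; F->plug->F->R->B->L->G->refl->D->L'->F->R'->B->plug->B
Char 2 ('C'): step: R->0, L->7 (L advanced); C->plug->C->R->D->L->E->refl->C->L'->E->R'->A->plug->A
Char 3 ('G'): step: R->1, L=7; G->plug->G->R->B->L->D->refl->G->L'->H->R'->D->plug->D
Char 4 ('E'): step: R->2, L=7; E->plug->E->R->D->L->E->refl->C->L'->E->R'->H->plug->H
Char 5 ('E'): step: R->3, L=7; E->plug->E->R->H->L->G->refl->D->L'->B->R'->F->plug->F
Char 6 ('D'): step: R->4, L=7; D->plug->D->R->G->L->A->refl->F->L'->A->R'->E->plug->E
Char 7 ('H'): step: R->5, L=7; H->plug->H->R->D->L->E->refl->C->L'->E->R'->A->plug->A
Char 8 ('H'): step: R->6, L=7; H->plug->H->R->D->L->E->refl->C->L'->E->R'->B->plug->B
Char 9 ('B'): step: R->7, L=7; B->plug->B->R->F->L->B->refl->H->L'->C->R'->G->plug->G

G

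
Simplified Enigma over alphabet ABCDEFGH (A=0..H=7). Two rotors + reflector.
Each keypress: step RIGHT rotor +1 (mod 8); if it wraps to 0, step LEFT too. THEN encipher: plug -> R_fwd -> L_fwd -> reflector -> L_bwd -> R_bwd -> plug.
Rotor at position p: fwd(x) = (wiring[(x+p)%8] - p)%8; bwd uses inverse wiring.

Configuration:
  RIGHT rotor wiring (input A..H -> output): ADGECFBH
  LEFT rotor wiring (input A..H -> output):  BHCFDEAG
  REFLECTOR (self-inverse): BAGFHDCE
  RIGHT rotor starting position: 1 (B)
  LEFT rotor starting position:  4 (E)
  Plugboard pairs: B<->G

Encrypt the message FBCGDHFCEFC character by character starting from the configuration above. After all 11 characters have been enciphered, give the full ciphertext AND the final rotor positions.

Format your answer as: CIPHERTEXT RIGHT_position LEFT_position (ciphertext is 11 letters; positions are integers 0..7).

Answer: ACEHBABFAAG 4 5

Derivation:
Char 1 ('F'): step: R->2, L=4; F->plug->F->R->F->L->D->refl->F->L'->E->R'->A->plug->A
Char 2 ('B'): step: R->3, L=4; B->plug->G->R->A->L->H->refl->E->L'->C->R'->C->plug->C
Char 3 ('C'): step: R->4, L=4; C->plug->C->R->F->L->D->refl->F->L'->E->R'->E->plug->E
Char 4 ('G'): step: R->5, L=4; G->plug->B->R->E->L->F->refl->D->L'->F->R'->H->plug->H
Char 5 ('D'): step: R->6, L=4; D->plug->D->R->F->L->D->refl->F->L'->E->R'->G->plug->B
Char 6 ('H'): step: R->7, L=4; H->plug->H->R->C->L->E->refl->H->L'->A->R'->A->plug->A
Char 7 ('F'): step: R->0, L->5 (L advanced); F->plug->F->R->F->L->F->refl->D->L'->B->R'->G->plug->B
Char 8 ('C'): step: R->1, L=5; C->plug->C->R->D->L->E->refl->H->L'->A->R'->F->plug->F
Char 9 ('E'): step: R->2, L=5; E->plug->E->R->H->L->G->refl->C->L'->E->R'->A->plug->A
Char 10 ('F'): step: R->3, L=5; F->plug->F->R->F->L->F->refl->D->L'->B->R'->A->plug->A
Char 11 ('C'): step: R->4, L=5; C->plug->C->R->F->L->F->refl->D->L'->B->R'->B->plug->G
Final: ciphertext=ACEHBABFAAG, RIGHT=4, LEFT=5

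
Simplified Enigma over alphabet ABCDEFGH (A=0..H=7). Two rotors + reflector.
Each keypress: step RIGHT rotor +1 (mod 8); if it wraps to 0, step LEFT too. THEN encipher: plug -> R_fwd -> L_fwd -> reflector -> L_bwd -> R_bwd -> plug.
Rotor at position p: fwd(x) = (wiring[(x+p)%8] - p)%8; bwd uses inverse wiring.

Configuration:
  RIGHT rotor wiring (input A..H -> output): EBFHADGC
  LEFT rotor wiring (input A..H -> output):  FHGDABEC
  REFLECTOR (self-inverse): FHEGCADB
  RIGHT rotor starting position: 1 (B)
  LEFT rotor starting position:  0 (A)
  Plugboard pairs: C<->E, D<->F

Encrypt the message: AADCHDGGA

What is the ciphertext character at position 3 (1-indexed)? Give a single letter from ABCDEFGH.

Char 1 ('A'): step: R->2, L=0; A->plug->A->R->D->L->D->refl->G->L'->C->R'->G->plug->G
Char 2 ('A'): step: R->3, L=0; A->plug->A->R->E->L->A->refl->F->L'->A->R'->C->plug->E
Char 3 ('D'): step: R->4, L=0; D->plug->F->R->F->L->B->refl->H->L'->B->R'->G->plug->G

G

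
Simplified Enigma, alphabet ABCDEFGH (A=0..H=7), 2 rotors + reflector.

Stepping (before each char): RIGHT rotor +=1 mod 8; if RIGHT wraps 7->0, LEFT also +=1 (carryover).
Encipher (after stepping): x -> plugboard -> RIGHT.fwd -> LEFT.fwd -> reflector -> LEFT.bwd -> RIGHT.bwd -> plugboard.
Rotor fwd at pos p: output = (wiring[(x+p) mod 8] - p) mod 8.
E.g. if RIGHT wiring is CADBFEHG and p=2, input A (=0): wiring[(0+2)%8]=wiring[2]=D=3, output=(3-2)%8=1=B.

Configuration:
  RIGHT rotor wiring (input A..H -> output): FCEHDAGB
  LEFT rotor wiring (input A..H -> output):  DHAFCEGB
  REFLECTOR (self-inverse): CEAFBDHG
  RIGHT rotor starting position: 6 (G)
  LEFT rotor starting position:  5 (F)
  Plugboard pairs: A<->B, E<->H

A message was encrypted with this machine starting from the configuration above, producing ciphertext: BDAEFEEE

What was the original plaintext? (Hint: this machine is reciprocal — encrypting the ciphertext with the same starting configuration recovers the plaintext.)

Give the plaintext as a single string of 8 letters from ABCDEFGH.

Answer: GBCHEFBF

Derivation:
Char 1 ('B'): step: R->7, L=5; B->plug->A->R->C->L->E->refl->B->L'->B->R'->G->plug->G
Char 2 ('D'): step: R->0, L->6 (L advanced); D->plug->D->R->H->L->G->refl->H->L'->F->R'->A->plug->B
Char 3 ('A'): step: R->1, L=6; A->plug->B->R->D->L->B->refl->E->L'->G->R'->C->plug->C
Char 4 ('E'): step: R->2, L=6; E->plug->H->R->A->L->A->refl->C->L'->E->R'->E->plug->H
Char 5 ('F'): step: R->3, L=6; F->plug->F->R->C->L->F->refl->D->L'->B->R'->H->plug->E
Char 6 ('E'): step: R->4, L=6; E->plug->H->R->D->L->B->refl->E->L'->G->R'->F->plug->F
Char 7 ('E'): step: R->5, L=6; E->plug->H->R->G->L->E->refl->B->L'->D->R'->A->plug->B
Char 8 ('E'): step: R->6, L=6; E->plug->H->R->C->L->F->refl->D->L'->B->R'->F->plug->F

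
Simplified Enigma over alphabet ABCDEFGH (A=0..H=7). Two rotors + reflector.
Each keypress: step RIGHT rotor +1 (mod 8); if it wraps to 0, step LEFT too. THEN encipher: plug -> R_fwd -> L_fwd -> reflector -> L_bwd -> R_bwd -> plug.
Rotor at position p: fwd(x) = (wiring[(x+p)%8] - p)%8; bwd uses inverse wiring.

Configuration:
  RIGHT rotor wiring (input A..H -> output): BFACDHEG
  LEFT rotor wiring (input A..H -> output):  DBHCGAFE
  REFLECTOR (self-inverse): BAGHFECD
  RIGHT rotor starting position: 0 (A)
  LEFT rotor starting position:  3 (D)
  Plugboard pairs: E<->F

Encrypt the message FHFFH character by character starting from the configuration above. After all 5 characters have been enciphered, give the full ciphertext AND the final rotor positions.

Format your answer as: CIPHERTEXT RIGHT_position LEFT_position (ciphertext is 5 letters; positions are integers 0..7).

Answer: EAEGE 5 3

Derivation:
Char 1 ('F'): step: R->1, L=3; F->plug->E->R->G->L->G->refl->C->L'->D->R'->F->plug->E
Char 2 ('H'): step: R->2, L=3; H->plug->H->R->D->L->C->refl->G->L'->G->R'->A->plug->A
Char 3 ('F'): step: R->3, L=3; F->plug->E->R->D->L->C->refl->G->L'->G->R'->F->plug->E
Char 4 ('F'): step: R->4, L=3; F->plug->E->R->F->L->A->refl->B->L'->E->R'->G->plug->G
Char 5 ('H'): step: R->5, L=3; H->plug->H->R->G->L->G->refl->C->L'->D->R'->F->plug->E
Final: ciphertext=EAEGE, RIGHT=5, LEFT=3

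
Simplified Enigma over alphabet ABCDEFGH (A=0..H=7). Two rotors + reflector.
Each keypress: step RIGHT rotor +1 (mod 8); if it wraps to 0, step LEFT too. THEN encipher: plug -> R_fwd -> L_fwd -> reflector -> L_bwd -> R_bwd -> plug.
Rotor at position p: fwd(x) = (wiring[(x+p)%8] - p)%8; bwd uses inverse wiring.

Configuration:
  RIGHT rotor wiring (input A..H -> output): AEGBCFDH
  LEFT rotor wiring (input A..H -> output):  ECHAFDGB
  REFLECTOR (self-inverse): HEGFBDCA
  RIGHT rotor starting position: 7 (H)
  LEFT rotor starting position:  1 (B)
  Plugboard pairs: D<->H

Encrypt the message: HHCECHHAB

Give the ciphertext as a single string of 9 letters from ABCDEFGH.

Answer: CGDDDGBEH

Derivation:
Char 1 ('H'): step: R->0, L->2 (L advanced); H->plug->D->R->B->L->G->refl->C->L'->G->R'->C->plug->C
Char 2 ('H'): step: R->1, L=2; H->plug->D->R->B->L->G->refl->C->L'->G->R'->G->plug->G
Char 3 ('C'): step: R->2, L=2; C->plug->C->R->A->L->F->refl->D->L'->C->R'->H->plug->D
Char 4 ('E'): step: R->3, L=2; E->plug->E->R->E->L->E->refl->B->L'->D->R'->H->plug->D
Char 5 ('C'): step: R->4, L=2; C->plug->C->R->H->L->A->refl->H->L'->F->R'->H->plug->D
Char 6 ('H'): step: R->5, L=2; H->plug->D->R->D->L->B->refl->E->L'->E->R'->G->plug->G
Char 7 ('H'): step: R->6, L=2; H->plug->D->R->G->L->C->refl->G->L'->B->R'->B->plug->B
Char 8 ('A'): step: R->7, L=2; A->plug->A->R->A->L->F->refl->D->L'->C->R'->E->plug->E
Char 9 ('B'): step: R->0, L->3 (L advanced); B->plug->B->R->E->L->G->refl->C->L'->B->R'->D->plug->H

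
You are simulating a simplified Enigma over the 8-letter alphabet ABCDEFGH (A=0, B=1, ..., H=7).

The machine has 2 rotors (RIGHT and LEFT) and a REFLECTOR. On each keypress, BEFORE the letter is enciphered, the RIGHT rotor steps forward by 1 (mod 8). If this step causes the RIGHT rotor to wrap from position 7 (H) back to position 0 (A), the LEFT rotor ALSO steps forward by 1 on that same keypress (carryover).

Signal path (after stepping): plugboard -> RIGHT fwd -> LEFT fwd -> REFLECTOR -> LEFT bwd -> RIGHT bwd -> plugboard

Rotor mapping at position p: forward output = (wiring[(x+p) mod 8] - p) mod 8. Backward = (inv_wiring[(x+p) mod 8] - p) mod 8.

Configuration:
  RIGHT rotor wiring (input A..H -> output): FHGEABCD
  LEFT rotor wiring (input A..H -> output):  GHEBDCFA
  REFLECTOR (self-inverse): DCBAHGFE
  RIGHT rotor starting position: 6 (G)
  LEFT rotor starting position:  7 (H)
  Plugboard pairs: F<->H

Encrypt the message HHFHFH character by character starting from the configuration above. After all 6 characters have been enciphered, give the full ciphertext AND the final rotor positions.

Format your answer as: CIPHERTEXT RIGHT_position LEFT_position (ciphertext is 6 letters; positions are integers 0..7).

Char 1 ('H'): step: R->7, L=7; H->plug->F->R->B->L->H->refl->E->L'->F->R'->E->plug->E
Char 2 ('H'): step: R->0, L->0 (L advanced); H->plug->F->R->B->L->H->refl->E->L'->C->R'->G->plug->G
Char 3 ('F'): step: R->1, L=0; F->plug->H->R->E->L->D->refl->A->L'->H->R'->D->plug->D
Char 4 ('H'): step: R->2, L=0; H->plug->F->R->B->L->H->refl->E->L'->C->R'->B->plug->B
Char 5 ('F'): step: R->3, L=0; F->plug->H->R->D->L->B->refl->C->L'->F->R'->B->plug->B
Char 6 ('H'): step: R->4, L=0; H->plug->F->R->D->L->B->refl->C->L'->F->R'->B->plug->B
Final: ciphertext=EGDBBB, RIGHT=4, LEFT=0

Answer: EGDBBB 4 0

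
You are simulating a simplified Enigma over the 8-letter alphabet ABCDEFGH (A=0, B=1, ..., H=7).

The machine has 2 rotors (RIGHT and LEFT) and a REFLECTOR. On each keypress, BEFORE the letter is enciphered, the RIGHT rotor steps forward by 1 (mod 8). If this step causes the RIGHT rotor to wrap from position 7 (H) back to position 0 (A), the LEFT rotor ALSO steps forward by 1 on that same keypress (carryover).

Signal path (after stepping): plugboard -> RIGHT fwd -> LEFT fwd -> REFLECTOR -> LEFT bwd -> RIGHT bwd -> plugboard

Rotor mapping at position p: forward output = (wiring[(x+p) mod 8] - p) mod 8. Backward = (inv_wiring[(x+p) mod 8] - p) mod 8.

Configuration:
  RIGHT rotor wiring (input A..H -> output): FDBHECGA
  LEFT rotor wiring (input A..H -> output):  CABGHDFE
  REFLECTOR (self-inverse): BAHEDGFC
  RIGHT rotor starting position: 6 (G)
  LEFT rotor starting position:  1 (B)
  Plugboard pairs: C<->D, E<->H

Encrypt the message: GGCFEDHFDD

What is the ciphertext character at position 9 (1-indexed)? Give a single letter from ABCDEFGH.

Char 1 ('G'): step: R->7, L=1; G->plug->G->R->D->L->G->refl->F->L'->C->R'->D->plug->C
Char 2 ('G'): step: R->0, L->2 (L advanced); G->plug->G->R->G->L->A->refl->B->L'->D->R'->B->plug->B
Char 3 ('C'): step: R->1, L=2; C->plug->D->R->D->L->B->refl->A->L'->G->R'->C->plug->D
Char 4 ('F'): step: R->2, L=2; F->plug->F->R->G->L->A->refl->B->L'->D->R'->G->plug->G
Char 5 ('E'): step: R->3, L=2; E->plug->H->R->G->L->A->refl->B->L'->D->R'->D->plug->C
Char 6 ('D'): step: R->4, L=2; D->plug->C->R->C->L->F->refl->G->L'->H->R'->F->plug->F
Char 7 ('H'): step: R->5, L=2; H->plug->E->R->G->L->A->refl->B->L'->D->R'->C->plug->D
Char 8 ('F'): step: R->6, L=2; F->plug->F->R->B->L->E->refl->D->L'->E->R'->H->plug->E
Char 9 ('D'): step: R->7, L=2; D->plug->C->R->E->L->D->refl->E->L'->B->R'->A->plug->A

A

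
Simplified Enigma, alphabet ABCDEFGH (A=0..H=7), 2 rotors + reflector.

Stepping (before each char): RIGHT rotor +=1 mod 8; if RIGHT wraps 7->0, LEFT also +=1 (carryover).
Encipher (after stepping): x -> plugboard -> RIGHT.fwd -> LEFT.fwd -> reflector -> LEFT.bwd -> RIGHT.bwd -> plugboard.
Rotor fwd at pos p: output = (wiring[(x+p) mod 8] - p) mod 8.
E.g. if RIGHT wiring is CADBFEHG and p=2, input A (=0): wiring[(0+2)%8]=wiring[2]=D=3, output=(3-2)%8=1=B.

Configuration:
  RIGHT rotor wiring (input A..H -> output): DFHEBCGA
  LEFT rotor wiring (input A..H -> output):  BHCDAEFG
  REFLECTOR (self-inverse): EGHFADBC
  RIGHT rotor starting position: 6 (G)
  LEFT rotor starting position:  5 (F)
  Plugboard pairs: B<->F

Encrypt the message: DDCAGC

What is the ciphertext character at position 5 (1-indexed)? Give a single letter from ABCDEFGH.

Char 1 ('D'): step: R->7, L=5; D->plug->D->R->A->L->H->refl->C->L'->E->R'->B->plug->F
Char 2 ('D'): step: R->0, L->6 (L advanced); D->plug->D->R->E->L->E->refl->A->L'->B->R'->E->plug->E
Char 3 ('C'): step: R->1, L=6; C->plug->C->R->D->L->B->refl->G->L'->H->R'->G->plug->G
Char 4 ('A'): step: R->2, L=6; A->plug->A->R->F->L->F->refl->D->L'->C->R'->B->plug->F
Char 5 ('G'): step: R->3, L=6; G->plug->G->R->C->L->D->refl->F->L'->F->R'->E->plug->E

E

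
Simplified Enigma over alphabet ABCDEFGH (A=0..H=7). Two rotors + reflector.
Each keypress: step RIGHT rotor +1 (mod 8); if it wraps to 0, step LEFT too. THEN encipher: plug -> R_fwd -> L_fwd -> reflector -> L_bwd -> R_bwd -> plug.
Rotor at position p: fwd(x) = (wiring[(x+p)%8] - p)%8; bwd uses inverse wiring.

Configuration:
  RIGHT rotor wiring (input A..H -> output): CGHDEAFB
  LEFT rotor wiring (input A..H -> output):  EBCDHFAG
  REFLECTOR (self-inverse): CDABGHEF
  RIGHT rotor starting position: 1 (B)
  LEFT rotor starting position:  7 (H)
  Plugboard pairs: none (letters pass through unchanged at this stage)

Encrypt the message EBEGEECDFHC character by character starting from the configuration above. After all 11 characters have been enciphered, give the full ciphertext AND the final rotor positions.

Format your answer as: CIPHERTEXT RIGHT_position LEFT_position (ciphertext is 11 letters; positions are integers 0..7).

Char 1 ('E'): step: R->2, L=7; E->plug->E->R->D->L->D->refl->B->L'->H->R'->F->plug->F
Char 2 ('B'): step: R->3, L=7; B->plug->B->R->B->L->F->refl->H->L'->A->R'->A->plug->A
Char 3 ('E'): step: R->4, L=7; E->plug->E->R->G->L->G->refl->E->L'->E->R'->B->plug->B
Char 4 ('G'): step: R->5, L=7; G->plug->G->R->G->L->G->refl->E->L'->E->R'->C->plug->C
Char 5 ('E'): step: R->6, L=7; E->plug->E->R->B->L->F->refl->H->L'->A->R'->D->plug->D
Char 6 ('E'): step: R->7, L=7; E->plug->E->R->E->L->E->refl->G->L'->G->R'->H->plug->H
Char 7 ('C'): step: R->0, L->0 (L advanced); C->plug->C->R->H->L->G->refl->E->L'->A->R'->F->plug->F
Char 8 ('D'): step: R->1, L=0; D->plug->D->R->D->L->D->refl->B->L'->B->R'->H->plug->H
Char 9 ('F'): step: R->2, L=0; F->plug->F->R->H->L->G->refl->E->L'->A->R'->G->plug->G
Char 10 ('H'): step: R->3, L=0; H->plug->H->R->E->L->H->refl->F->L'->F->R'->C->plug->C
Char 11 ('C'): step: R->4, L=0; C->plug->C->R->B->L->B->refl->D->L'->D->R'->G->plug->G
Final: ciphertext=FABCDHFHGCG, RIGHT=4, LEFT=0

Answer: FABCDHFHGCG 4 0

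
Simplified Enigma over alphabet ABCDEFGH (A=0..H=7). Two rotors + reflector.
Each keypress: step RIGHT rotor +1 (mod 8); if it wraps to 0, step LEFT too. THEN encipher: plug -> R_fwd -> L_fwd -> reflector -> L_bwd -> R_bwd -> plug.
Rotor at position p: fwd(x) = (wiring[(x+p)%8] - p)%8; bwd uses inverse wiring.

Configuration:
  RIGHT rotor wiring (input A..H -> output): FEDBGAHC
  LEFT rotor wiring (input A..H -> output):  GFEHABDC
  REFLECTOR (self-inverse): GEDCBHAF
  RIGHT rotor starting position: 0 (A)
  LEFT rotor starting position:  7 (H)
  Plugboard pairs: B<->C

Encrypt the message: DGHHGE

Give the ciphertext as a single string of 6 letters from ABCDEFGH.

Char 1 ('D'): step: R->1, L=7; D->plug->D->R->F->L->B->refl->E->L'->H->R'->E->plug->E
Char 2 ('G'): step: R->2, L=7; G->plug->G->R->D->L->F->refl->H->L'->B->R'->A->plug->A
Char 3 ('H'): step: R->3, L=7; H->plug->H->R->A->L->D->refl->C->L'->G->R'->A->plug->A
Char 4 ('H'): step: R->4, L=7; H->plug->H->R->F->L->B->refl->E->L'->H->R'->G->plug->G
Char 5 ('G'): step: R->5, L=7; G->plug->G->R->E->L->A->refl->G->L'->C->R'->B->plug->C
Char 6 ('E'): step: R->6, L=7; E->plug->E->R->F->L->B->refl->E->L'->H->R'->C->plug->B

Answer: EAAGCB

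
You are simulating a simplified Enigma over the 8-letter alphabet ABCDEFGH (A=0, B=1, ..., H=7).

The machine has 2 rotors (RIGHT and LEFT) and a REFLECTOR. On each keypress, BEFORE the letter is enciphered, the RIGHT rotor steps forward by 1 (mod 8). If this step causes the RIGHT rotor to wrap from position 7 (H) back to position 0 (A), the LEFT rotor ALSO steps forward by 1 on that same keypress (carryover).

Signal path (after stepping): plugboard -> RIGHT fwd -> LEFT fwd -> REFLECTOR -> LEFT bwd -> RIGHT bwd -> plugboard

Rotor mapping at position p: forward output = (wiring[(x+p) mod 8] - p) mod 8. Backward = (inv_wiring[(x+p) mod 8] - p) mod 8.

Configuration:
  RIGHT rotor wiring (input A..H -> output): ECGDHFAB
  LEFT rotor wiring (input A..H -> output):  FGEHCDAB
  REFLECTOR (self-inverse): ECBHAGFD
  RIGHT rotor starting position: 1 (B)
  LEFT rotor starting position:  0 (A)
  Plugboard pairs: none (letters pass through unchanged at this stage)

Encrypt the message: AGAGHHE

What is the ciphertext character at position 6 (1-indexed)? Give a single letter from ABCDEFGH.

Char 1 ('A'): step: R->2, L=0; A->plug->A->R->E->L->C->refl->B->L'->H->R'->F->plug->F
Char 2 ('G'): step: R->3, L=0; G->plug->G->R->H->L->B->refl->C->L'->E->R'->B->plug->B
Char 3 ('A'): step: R->4, L=0; A->plug->A->R->D->L->H->refl->D->L'->F->R'->D->plug->D
Char 4 ('G'): step: R->5, L=0; G->plug->G->R->G->L->A->refl->E->L'->C->R'->H->plug->H
Char 5 ('H'): step: R->6, L=0; H->plug->H->R->H->L->B->refl->C->L'->E->R'->D->plug->D
Char 6 ('H'): step: R->7, L=0; H->plug->H->R->B->L->G->refl->F->L'->A->R'->F->plug->F

F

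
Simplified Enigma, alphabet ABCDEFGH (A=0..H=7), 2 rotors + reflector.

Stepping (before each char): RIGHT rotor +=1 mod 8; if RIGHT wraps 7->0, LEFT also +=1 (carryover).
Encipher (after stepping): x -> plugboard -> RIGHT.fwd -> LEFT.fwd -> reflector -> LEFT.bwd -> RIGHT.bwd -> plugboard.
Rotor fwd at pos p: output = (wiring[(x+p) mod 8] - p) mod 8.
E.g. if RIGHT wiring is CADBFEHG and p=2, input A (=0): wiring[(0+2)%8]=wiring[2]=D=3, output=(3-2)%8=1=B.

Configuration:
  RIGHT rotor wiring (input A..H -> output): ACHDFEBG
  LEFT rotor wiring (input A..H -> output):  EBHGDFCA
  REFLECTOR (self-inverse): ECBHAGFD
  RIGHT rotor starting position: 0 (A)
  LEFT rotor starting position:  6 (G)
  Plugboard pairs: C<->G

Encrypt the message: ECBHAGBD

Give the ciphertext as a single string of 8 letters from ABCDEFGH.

Answer: HDDCDHEE

Derivation:
Char 1 ('E'): step: R->1, L=6; E->plug->E->R->D->L->D->refl->H->L'->H->R'->H->plug->H
Char 2 ('C'): step: R->2, L=6; C->plug->G->R->G->L->F->refl->G->L'->C->R'->D->plug->D
Char 3 ('B'): step: R->3, L=6; B->plug->B->R->C->L->G->refl->F->L'->G->R'->D->plug->D
Char 4 ('H'): step: R->4, L=6; H->plug->H->R->H->L->H->refl->D->L'->D->R'->G->plug->C
Char 5 ('A'): step: R->5, L=6; A->plug->A->R->H->L->H->refl->D->L'->D->R'->D->plug->D
Char 6 ('G'): step: R->6, L=6; G->plug->C->R->C->L->G->refl->F->L'->G->R'->H->plug->H
Char 7 ('B'): step: R->7, L=6; B->plug->B->R->B->L->C->refl->B->L'->E->R'->E->plug->E
Char 8 ('D'): step: R->0, L->7 (L advanced); D->plug->D->R->D->L->A->refl->E->L'->F->R'->E->plug->E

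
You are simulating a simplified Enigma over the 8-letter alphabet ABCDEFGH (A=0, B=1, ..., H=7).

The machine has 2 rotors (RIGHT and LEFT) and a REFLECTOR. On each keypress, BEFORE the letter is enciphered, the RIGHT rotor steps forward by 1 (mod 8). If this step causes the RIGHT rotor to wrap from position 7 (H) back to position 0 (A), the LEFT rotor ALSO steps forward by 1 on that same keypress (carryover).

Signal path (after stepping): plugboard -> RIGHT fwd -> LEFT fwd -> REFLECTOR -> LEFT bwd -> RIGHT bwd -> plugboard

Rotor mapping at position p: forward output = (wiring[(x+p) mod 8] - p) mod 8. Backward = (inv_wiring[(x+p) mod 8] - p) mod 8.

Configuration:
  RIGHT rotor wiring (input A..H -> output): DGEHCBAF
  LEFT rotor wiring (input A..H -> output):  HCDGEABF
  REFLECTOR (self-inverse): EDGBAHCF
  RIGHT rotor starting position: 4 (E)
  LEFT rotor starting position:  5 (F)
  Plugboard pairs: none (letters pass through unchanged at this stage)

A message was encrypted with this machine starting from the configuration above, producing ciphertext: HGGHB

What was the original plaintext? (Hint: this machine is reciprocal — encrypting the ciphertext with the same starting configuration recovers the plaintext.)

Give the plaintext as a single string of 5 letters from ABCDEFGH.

Char 1 ('H'): step: R->5, L=5; H->plug->H->R->F->L->G->refl->C->L'->D->R'->B->plug->B
Char 2 ('G'): step: R->6, L=5; G->plug->G->R->E->L->F->refl->H->L'->H->R'->B->plug->B
Char 3 ('G'): step: R->7, L=5; G->plug->G->R->C->L->A->refl->E->L'->B->R'->H->plug->H
Char 4 ('H'): step: R->0, L->6 (L advanced); H->plug->H->R->F->L->A->refl->E->L'->D->R'->A->plug->A
Char 5 ('B'): step: R->1, L=6; B->plug->B->R->D->L->E->refl->A->L'->F->R'->A->plug->A

Answer: BBHAA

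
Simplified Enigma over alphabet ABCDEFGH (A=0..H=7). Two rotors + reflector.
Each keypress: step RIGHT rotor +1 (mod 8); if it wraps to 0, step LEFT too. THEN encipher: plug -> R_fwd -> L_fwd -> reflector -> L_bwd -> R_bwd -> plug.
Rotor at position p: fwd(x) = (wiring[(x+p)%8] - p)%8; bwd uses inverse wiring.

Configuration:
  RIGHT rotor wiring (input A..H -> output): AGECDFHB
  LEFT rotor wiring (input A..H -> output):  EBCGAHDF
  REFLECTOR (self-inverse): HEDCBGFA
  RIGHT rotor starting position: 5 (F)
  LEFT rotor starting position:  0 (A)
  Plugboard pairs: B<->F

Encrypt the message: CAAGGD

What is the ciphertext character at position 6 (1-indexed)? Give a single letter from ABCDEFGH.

Char 1 ('C'): step: R->6, L=0; C->plug->C->R->C->L->C->refl->D->L'->G->R'->E->plug->E
Char 2 ('A'): step: R->7, L=0; A->plug->A->R->C->L->C->refl->D->L'->G->R'->G->plug->G
Char 3 ('A'): step: R->0, L->1 (L advanced); A->plug->A->R->A->L->A->refl->H->L'->D->R'->E->plug->E
Char 4 ('G'): step: R->1, L=1; G->plug->G->R->A->L->A->refl->H->L'->D->R'->B->plug->F
Char 5 ('G'): step: R->2, L=1; G->plug->G->R->G->L->E->refl->B->L'->B->R'->C->plug->C
Char 6 ('D'): step: R->3, L=1; D->plug->D->R->E->L->G->refl->F->L'->C->R'->C->plug->C

C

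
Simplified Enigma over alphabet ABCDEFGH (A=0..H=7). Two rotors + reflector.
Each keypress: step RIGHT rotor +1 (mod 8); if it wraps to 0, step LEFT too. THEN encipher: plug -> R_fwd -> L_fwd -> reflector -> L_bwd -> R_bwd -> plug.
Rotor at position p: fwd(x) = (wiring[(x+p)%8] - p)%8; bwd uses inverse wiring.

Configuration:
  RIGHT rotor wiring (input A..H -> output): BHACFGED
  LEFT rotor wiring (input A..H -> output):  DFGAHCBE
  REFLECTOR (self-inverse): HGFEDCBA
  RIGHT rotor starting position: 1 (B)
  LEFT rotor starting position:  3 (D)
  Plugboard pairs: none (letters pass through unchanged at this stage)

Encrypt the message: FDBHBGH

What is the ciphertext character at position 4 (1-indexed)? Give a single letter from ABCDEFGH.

Char 1 ('F'): step: R->2, L=3; F->plug->F->R->B->L->E->refl->D->L'->H->R'->G->plug->G
Char 2 ('D'): step: R->3, L=3; D->plug->D->R->B->L->E->refl->D->L'->H->R'->A->plug->A
Char 3 ('B'): step: R->4, L=3; B->plug->B->R->C->L->H->refl->A->L'->F->R'->E->plug->E
Char 4 ('H'): step: R->5, L=3; H->plug->H->R->A->L->F->refl->C->L'->G->R'->C->plug->C

C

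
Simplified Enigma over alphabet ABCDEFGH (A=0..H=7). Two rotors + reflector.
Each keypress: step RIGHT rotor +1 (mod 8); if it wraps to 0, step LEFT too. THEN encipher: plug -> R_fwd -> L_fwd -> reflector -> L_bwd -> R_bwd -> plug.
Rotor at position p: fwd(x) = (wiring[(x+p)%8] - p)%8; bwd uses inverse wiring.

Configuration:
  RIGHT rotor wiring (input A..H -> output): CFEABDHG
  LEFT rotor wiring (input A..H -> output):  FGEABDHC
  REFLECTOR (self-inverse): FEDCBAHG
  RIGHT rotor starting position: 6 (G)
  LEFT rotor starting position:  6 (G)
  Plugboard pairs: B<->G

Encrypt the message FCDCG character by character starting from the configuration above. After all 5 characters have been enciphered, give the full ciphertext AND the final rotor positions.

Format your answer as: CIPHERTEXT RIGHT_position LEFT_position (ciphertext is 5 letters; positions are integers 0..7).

Answer: BHBHD 3 7

Derivation:
Char 1 ('F'): step: R->7, L=6; F->plug->F->R->C->L->H->refl->G->L'->E->R'->G->plug->B
Char 2 ('C'): step: R->0, L->7 (L advanced); C->plug->C->R->E->L->B->refl->E->L'->G->R'->H->plug->H
Char 3 ('D'): step: R->1, L=7; D->plug->D->R->A->L->D->refl->C->L'->F->R'->G->plug->B
Char 4 ('C'): step: R->2, L=7; C->plug->C->R->H->L->A->refl->F->L'->D->R'->H->plug->H
Char 5 ('G'): step: R->3, L=7; G->plug->B->R->G->L->E->refl->B->L'->E->R'->D->plug->D
Final: ciphertext=BHBHD, RIGHT=3, LEFT=7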